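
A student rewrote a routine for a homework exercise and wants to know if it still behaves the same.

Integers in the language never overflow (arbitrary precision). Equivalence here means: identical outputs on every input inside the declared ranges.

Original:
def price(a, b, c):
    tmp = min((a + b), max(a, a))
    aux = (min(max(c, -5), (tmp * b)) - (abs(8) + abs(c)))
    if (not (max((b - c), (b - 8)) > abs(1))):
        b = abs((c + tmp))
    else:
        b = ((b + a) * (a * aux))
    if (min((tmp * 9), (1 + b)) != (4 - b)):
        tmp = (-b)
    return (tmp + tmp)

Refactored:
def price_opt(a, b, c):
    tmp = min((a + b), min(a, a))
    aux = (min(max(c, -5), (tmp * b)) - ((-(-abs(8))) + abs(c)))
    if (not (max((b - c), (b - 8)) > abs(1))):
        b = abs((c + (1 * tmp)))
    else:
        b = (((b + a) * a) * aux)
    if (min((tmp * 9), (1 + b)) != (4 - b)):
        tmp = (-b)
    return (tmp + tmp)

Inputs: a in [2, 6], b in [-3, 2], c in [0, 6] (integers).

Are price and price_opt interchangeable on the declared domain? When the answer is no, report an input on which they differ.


The one real change (`max(a, a)` became `min(a, a)`) has no effect anywhere in the declared ranges.
Tracing a=6, b=-2, c=4: price: tmp becomes 4; next aux becomes -20; next (not (max((b - c), (b - 8)) > abs(1))) evaluates to true; next b becomes 8; next (min((tmp * 9), (1 + b)) != (4 - b)) evaluates to true; next tmp becomes -8; next final value -16 | price_opt: tmp becomes 4; next aux becomes -20; next (not (max((b - c), (b - 8)) > abs(1))) evaluates to true; next b becomes 8; next (min((tmp * 9), (1 + b)) != (4 - b)) evaluates to true; next tmp becomes -8; next final value -16 — matching result -16.
Across all 210 domain points the two functions coincide.
verdict: equivalent


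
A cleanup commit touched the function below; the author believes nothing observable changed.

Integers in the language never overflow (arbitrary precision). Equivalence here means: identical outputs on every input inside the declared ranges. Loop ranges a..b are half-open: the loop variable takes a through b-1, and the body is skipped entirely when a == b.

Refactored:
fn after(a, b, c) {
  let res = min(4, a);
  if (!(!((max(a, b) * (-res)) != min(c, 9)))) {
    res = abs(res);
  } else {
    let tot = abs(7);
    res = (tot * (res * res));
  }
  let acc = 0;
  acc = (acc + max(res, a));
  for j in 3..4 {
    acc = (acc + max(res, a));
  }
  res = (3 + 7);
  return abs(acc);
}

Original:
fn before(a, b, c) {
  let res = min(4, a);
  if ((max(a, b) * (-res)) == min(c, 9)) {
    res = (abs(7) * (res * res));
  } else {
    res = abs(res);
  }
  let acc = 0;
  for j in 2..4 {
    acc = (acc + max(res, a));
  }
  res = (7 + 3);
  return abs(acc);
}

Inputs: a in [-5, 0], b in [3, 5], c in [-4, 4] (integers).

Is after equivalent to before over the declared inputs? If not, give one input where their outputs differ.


Comparing the listings, the differences include: min/max/abs usage differs; statement counts differ; local variable names differ; boolean connective usage differs; loop structure differs; arithmetic usage differs; comparison usage differs.
Tracing a=-3, b=4, c=4: before: res := -3 | ((max(a, b) * (-res)) == min(c, 9)): false | res := 3 | acc := 0 | iter j=2: | acc := 3 | iter j=3: | acc := 6 | res := 10 | result 6 | after: res := -3 | (!(!((max(a, b) * (-res)) != min(c, 9)))): true | res := 3 | acc := 0 | acc := 3 | iter j=3: | acc := 6 | res := 10 | result 6 — matching result 6.
Checked all 162 inputs in the declared domain: the outputs agree on every one.
verdict: equivalent


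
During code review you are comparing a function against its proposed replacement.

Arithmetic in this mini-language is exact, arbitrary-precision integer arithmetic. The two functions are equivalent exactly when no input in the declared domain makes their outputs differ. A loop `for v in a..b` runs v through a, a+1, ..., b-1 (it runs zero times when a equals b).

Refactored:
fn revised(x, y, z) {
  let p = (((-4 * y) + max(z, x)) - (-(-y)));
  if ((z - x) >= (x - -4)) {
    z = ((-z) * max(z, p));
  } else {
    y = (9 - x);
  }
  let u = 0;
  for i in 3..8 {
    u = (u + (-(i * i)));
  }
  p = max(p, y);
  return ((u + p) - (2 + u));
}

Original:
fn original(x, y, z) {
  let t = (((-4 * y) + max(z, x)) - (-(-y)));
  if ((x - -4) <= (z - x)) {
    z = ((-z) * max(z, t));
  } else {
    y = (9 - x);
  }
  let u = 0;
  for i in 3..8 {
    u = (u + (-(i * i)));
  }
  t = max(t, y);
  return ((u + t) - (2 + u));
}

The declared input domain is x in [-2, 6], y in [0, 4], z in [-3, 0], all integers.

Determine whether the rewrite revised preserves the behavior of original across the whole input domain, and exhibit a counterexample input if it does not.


Although local variable names differ, comparison usage differs, 180/180 inputs agree.
verdict: equivalent


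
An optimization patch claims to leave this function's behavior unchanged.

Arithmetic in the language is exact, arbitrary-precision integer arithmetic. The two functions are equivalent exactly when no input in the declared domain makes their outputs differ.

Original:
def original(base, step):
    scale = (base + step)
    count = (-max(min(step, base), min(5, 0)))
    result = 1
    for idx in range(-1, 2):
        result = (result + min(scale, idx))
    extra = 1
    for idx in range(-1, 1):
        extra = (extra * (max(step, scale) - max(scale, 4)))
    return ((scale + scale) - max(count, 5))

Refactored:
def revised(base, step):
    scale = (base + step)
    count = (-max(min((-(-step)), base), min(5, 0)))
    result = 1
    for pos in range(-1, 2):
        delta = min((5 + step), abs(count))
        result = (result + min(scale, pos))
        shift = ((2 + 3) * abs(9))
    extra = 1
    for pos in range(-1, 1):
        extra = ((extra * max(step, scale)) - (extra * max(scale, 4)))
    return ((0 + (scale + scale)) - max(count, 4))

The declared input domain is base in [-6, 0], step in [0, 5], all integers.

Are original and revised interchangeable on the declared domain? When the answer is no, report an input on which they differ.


Run the pair on base=-6, step=0.
original: scale becomes -6; next count becomes 0; next result becomes 1; next at idx=-1:; next result becomes -5; next at idx=0:; next result becomes -11; next at idx=1:; next result becomes -17; next extra becomes 1; next at idx=-1:; next extra becomes -4; next at idx=0:; next extra becomes 16; next final value -17
revised: scale becomes -6; next count becomes 0; next result becomes 1; next at pos=-1:; next delta becomes 0; next result becomes -5; next shift becomes 45; next at pos=0:; next delta becomes 0; next result becomes -11; next shift becomes 45; next at pos=1:; next delta becomes 0; next result becomes -17; next shift becomes 45; next extra becomes 1; next at pos=-1:; next extra becomes -4; next at pos=0:; next extra becomes 16; next final value -16
-17 vs -16 — the two versions disagree here.
verdict: not equivalent; witness: base=-6, step=0


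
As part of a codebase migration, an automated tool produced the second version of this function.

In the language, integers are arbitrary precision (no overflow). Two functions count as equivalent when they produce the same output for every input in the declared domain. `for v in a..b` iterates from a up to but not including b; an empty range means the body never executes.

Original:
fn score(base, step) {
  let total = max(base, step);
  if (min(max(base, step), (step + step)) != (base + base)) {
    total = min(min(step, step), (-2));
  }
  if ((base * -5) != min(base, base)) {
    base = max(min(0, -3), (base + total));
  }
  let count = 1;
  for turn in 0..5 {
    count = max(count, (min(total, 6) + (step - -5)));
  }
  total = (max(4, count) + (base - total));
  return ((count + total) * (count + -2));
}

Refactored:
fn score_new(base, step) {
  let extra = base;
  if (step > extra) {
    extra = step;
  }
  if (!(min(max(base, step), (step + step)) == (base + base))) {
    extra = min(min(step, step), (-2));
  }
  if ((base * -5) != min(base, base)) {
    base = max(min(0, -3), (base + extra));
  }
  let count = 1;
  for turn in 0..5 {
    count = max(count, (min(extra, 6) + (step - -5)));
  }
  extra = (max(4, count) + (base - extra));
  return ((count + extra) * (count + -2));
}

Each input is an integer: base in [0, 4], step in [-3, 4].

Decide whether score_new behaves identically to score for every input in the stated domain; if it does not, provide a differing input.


Reading the diff, among the changes: branching structure differs, statement counts differ, local variable names differ, comparison usage differs, min/max/abs usage differs, boolean connective usage differs.
As a probe, take base=4, step=2: score runs total becomes 4; next (min(max(base, step), (step + step)) != (base + base)) evaluates to true; next total becomes -2; next ((base * -5) != min(base, base)) evaluates to true; next base becomes 2; next count becomes 1; next at turn=0:; next count becomes 5; next at turn=1:; next count becomes 5; next at turn=2:; next count becomes 5; next at turn=3:; next count becomes 5; next at turn=4:; next count becomes 5; next total becomes 9; next final value 42; score_new runs extra becomes 4; next (step > extra) evaluates to false; next (!(min(max(base, step), (step + step)) == (base + base))) evaluates to true; next extra becomes -2; next ((base * -5) != min(base, base)) evaluates to true; next base becomes 2; next count becomes 1; next at turn=0:; next count becomes 5; next at turn=1:; next count becomes 5; next at turn=2:; next count becomes 5; next at turn=3:; next count becomes 5; next at turn=4:; next count becomes 5; next extra becomes 9; next final value 42; both end at 42.
Checked all 40 inputs in the declared domain: the outputs agree on every one.
verdict: equivalent


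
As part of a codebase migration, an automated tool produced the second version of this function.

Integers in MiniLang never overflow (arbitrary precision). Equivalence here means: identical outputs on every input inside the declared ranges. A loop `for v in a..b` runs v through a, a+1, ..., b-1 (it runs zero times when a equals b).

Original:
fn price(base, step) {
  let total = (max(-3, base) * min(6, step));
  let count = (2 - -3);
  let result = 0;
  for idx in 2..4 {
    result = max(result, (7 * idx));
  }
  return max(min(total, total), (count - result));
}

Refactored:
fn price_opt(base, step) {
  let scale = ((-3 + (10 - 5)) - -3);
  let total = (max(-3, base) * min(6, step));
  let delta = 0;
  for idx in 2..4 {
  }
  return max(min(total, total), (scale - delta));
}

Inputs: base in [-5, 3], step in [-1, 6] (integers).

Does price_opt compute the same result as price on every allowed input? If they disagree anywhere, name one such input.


The rewrite breaks on base=-5, step=-1, where the results are 3 and 5.
price: total becomes 3; next count becomes 5; next result becomes 0; next at idx=2:; next result becomes 14; next at idx=3:; next result becomes 21; next final value 3
price_opt: scale becomes 5; next total becomes 3; next delta becomes 0; next at idx=2:; next at idx=3:; next final value 5
verdict: not equivalent; witness: base=-5, step=-1


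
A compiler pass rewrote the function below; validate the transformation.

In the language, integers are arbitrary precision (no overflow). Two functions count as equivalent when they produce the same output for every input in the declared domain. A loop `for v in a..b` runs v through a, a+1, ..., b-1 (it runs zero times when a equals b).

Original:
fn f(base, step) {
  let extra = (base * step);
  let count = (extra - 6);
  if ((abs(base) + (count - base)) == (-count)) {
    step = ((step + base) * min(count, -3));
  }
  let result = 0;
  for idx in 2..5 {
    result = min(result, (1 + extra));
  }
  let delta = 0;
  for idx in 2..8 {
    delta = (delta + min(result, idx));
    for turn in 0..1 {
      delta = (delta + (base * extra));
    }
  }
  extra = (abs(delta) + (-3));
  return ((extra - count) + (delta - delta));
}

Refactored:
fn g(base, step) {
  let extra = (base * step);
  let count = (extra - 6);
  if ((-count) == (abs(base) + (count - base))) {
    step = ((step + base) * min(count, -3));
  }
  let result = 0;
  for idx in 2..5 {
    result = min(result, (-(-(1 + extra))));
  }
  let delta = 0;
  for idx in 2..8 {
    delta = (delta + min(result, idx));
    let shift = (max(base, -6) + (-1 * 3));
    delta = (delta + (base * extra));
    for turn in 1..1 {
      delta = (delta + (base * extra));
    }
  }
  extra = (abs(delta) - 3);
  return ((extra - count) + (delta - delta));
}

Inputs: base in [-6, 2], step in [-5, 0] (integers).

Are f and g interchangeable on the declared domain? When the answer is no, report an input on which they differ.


Reading the diff, among the changes: arithmetic usage differs, plus loop structure differs, plus constant usage differs, plus statement counts differ, plus min/max/abs usage differs, plus local variable names differ.
Spot check at base=-5, step=-2 — f: extra=10, then count=4, then ((abs(base) + (count - base)) == (-count)) is false, then result=0, then (idx=2), then result=0, then (idx=3), then result=0, then (idx=4), then result=0, then delta=0, then (idx=2), then delta=0, then (turn=0), then delta=-50, then (idx=3), then delta=-50, then (turn=0), then delta=-100, then (idx=4), then delta=-100, then (turn=0), then delta=-150, then (idx=5), then delta=-150, then (turn=0), then delta=-200, then (idx=6), then delta=-200, then (turn=0), then delta=-250, then (idx=7), then delta=-250, then (turn=0), then delta=-300, then extra=297, then returns 293. g: extra=10, then count=4, then ((-count) == (abs(base) + (count - base))) is false, then result=0, then (idx=2), then result=0, then (idx=3), then result=0, then (idx=4), then result=0, then delta=0, then (idx=2), then delta=0, then shift=-8, then delta=-50, then the loop over turn runs zero times, then (idx=3), then delta=-50, then shift=-8, then delta=-100, then the loop over turn runs zero times, then (idx=4), then delta=-100, then shift=-8, then delta=-150, then the loop over turn runs zero times, then (idx=5), then delta=-150, then shift=-8, then delta=-200, then the loop over turn runs zero times, then (idx=6), then delta=-200, then shift=-8, then delta=-250, then the loop over turn runs zero times, then (idx=7), then delta=-250, then shift=-8, then delta=-300, then the loop over turn runs zero times, then extra=297, then returns 293. Both give 293.
Across all 54 domain points the two functions coincide.
verdict: equivalent


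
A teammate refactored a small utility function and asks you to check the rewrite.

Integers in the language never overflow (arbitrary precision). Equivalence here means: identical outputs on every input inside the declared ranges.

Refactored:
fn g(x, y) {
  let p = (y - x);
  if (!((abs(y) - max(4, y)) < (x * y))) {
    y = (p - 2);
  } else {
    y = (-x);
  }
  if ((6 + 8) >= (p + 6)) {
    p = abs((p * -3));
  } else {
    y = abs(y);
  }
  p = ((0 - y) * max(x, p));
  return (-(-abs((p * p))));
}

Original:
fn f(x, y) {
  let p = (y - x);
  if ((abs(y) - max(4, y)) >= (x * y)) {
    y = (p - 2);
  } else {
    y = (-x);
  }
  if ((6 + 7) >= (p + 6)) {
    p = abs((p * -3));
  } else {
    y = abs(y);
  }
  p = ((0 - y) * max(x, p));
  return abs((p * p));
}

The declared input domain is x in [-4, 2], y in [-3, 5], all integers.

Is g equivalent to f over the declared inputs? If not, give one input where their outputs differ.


Take x=-4, y=4.
f: p = 8; ((abs(y) - max(4, y)) >= (x * y)) -> true; y = 6; ((6 + 7) >= (p + 6)) -> false; y = 6; p = -48; return 2304
g: p = 8; (!((abs(y) - max(4, y)) < (x * y))) -> true; y = 6; ((6 + 8) >= (p + 6)) -> true; p = 24; p = -144; return 20736
2304 vs 20736 — the two versions disagree here.
verdict: not equivalent; witness: x=-4, y=4


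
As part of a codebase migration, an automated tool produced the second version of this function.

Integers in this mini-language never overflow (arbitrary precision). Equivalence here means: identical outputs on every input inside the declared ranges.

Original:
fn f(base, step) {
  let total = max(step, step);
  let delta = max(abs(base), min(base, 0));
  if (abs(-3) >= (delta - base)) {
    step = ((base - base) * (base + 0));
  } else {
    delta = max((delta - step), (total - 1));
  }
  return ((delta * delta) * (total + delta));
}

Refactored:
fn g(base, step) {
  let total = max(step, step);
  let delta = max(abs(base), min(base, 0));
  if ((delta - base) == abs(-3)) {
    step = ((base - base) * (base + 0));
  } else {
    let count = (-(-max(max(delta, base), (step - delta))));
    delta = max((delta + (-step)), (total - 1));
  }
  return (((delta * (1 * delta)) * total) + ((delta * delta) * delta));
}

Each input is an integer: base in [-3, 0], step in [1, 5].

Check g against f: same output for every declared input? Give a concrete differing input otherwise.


Try base=-1, step=1.
f: total=1, then delta=1, then (abs(-3) >= (delta - base)) is true, then step=0, then returns 2
g: total=1, then delta=1, then ((delta - base) == abs(-3)) is false, then count=1, then delta=0, then returns 0
2 against 0: the behavior changed.
verdict: not equivalent; witness: base=-1, step=1


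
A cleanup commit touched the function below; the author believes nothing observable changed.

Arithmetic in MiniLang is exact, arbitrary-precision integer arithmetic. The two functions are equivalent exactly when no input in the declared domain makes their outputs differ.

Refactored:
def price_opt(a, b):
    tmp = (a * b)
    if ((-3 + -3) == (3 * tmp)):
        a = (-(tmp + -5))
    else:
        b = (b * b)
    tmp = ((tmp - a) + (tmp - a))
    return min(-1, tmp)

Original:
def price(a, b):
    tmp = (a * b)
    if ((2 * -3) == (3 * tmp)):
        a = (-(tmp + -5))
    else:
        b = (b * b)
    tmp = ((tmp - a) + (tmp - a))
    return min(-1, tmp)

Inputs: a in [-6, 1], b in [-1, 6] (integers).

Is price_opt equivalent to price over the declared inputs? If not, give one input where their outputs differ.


The two are interchangeable: constant usage differs, plus arithmetic usage differs, and every declared input agrees.
Spot check at a=-3, b=-1 — price: tmp = 3; ((2 * -3) == (3 * tmp)) -> false; b = 1; tmp = 12; return -1. price_opt: tmp = 3; ((-3 + -3) == (3 * tmp)) -> false; b = 1; tmp = 12; return -1. Both give -1.
Across all 64 domain points the two functions coincide.
verdict: equivalent


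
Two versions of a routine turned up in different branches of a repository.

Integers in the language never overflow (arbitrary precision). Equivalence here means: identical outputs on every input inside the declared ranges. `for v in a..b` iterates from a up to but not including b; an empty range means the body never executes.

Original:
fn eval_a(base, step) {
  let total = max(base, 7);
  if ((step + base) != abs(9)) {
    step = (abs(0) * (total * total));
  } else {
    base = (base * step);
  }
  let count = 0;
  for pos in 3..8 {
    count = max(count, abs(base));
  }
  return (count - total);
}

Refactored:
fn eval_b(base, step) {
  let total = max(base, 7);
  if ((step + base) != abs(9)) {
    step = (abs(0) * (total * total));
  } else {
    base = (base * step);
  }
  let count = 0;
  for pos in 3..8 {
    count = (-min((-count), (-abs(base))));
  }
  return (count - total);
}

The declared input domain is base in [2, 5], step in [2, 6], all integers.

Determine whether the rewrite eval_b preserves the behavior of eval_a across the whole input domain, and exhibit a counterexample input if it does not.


This is a faithful refactor — min/max/abs usage differs, but the computed results match everywhere.
As a probe, take base=5, step=6: eval_a runs total := 7 | ((step + base) != abs(9)): true | step := 0 | count := 0 | iter pos=3: | count := 5 | iter pos=4: | count := 5 | iter pos=5: | count := 5 | iter pos=6: | count := 5 | iter pos=7: | count := 5 | result -2; eval_b runs total := 7 | ((step + base) != abs(9)): true | step := 0 | count := 0 | iter pos=3: | count := 5 | iter pos=4: | count := 5 | iter pos=5: | count := 5 | iter pos=6: | count := 5 | iter pos=7: | count := 5 | result -2; both end at -2.
Every one of the 20 inputs gives matching results.
verdict: equivalent


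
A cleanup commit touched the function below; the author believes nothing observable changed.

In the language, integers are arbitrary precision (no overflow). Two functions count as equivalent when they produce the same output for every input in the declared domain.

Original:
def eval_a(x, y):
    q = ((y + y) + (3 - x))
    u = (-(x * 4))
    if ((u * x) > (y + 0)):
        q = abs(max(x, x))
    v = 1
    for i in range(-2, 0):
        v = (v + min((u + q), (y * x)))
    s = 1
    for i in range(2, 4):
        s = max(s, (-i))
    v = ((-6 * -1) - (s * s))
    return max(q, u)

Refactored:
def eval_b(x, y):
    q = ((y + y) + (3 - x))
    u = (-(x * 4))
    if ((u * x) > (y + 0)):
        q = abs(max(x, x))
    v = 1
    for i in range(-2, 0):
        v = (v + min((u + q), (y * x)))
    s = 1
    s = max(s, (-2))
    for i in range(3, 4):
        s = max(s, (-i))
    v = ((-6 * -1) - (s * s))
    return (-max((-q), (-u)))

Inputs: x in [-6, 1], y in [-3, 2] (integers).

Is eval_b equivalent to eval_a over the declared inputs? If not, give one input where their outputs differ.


Run the pair on x=-6, y=-3.
eval_a: q becomes 3; next u becomes 24; next ((u * x) > (y + 0)) evaluates to false; next v becomes 1; next at i=-2:; next v becomes 19; next at i=-1:; next v becomes 37; next s becomes 1; next at i=2:; next s becomes 1; next at i=3:; next s becomes 1; next v becomes 5; next final value 24
eval_b: q becomes 3; next u becomes 24; next ((u * x) > (y + 0)) evaluates to false; next v becomes 1; next at i=-2:; next v becomes 19; next at i=-1:; next v becomes 37; next s becomes 1; next s becomes 1; next at i=3:; next s becomes 1; next v becomes 5; next final value 3
24 against 3: the behavior changed.
verdict: not equivalent; witness: x=-6, y=-3


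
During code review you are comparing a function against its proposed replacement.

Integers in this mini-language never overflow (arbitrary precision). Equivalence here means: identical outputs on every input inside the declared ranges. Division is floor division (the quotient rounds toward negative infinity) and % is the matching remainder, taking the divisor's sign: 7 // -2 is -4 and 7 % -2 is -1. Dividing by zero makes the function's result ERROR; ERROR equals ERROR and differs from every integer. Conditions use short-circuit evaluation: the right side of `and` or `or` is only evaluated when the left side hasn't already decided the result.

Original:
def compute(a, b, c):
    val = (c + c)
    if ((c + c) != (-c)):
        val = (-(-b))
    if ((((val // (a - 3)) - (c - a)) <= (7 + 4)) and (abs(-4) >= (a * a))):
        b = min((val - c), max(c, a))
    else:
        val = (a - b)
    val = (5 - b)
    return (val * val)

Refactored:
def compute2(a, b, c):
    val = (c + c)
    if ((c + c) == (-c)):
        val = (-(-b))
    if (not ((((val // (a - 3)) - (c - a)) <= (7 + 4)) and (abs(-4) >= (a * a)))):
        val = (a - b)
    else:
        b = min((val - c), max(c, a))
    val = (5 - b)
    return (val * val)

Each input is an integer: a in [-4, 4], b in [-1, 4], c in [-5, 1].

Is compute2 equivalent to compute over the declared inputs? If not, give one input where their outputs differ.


Take a=-2, b=-1, c=-5.
compute: val = -10; ((c + c) != (-c)) -> true; val = -1; ((((val // (a - 3)) - (c - a)) <= (7 + 4)) and (abs(-4) >= (a * a))) -> true; b = -2; val = 7; return 49
compute2: val = -10; ((c + c) == (-c)) -> false; (not ((((val // (a - 3)) - (c - a)) <= (7 + 4)) and (abs(-4) >= (a * a)))) -> false; b = -5; val = 10; return 100
49 != 100, so the rewrite changes behavior.
verdict: not equivalent; witness: a=-2, b=-1, c=-5


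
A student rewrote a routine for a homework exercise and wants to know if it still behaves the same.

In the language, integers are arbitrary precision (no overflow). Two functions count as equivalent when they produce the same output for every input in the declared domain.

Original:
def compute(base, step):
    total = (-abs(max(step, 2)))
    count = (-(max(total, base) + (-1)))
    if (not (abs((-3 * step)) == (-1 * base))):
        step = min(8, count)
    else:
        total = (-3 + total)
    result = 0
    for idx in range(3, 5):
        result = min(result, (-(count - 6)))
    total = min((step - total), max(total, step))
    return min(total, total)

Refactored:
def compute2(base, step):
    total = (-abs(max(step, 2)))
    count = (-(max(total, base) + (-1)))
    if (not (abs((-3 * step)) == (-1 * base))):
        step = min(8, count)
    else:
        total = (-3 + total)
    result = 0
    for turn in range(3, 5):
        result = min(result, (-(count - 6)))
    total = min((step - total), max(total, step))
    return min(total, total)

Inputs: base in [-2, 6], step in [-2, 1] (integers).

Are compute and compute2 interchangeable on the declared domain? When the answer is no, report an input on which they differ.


The two versions differ — the changes include local variable names differ.
Tracing base=-2, step=0: compute: total becomes -2; next count becomes 3; next (not (abs((-3 * step)) == (-1 * base))) evaluates to true; next step becomes 3; next result becomes 0; next at idx=3:; next result becomes 0; next at idx=4:; next result becomes 0; next total becomes 3; next final value 3 | compute2: total becomes -2; next count becomes 3; next (not (abs((-3 * step)) == (-1 * base))) evaluates to true; next step becomes 3; next result becomes 0; next at turn=3:; next result becomes 0; next at turn=4:; next result becomes 0; next total becomes 3; next final value 3 — matching result 3.
Checked all 36 inputs in the declared domain: the outputs agree on every one.
verdict: equivalent


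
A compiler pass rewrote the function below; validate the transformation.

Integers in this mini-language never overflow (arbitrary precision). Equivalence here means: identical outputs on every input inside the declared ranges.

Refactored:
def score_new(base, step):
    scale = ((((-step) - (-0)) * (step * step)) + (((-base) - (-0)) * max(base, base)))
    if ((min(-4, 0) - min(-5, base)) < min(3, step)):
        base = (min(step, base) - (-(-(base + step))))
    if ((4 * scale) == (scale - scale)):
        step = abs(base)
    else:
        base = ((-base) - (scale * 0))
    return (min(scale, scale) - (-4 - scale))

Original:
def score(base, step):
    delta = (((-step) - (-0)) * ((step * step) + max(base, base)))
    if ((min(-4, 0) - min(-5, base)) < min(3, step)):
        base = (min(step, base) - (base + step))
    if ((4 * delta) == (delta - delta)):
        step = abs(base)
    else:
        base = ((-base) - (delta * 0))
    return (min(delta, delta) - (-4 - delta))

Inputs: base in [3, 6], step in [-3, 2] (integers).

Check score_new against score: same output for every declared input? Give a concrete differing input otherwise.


base=3, step=-3 yields 76 from score but 40 from score_new.
verdict: not equivalent; witness: base=3, step=-3


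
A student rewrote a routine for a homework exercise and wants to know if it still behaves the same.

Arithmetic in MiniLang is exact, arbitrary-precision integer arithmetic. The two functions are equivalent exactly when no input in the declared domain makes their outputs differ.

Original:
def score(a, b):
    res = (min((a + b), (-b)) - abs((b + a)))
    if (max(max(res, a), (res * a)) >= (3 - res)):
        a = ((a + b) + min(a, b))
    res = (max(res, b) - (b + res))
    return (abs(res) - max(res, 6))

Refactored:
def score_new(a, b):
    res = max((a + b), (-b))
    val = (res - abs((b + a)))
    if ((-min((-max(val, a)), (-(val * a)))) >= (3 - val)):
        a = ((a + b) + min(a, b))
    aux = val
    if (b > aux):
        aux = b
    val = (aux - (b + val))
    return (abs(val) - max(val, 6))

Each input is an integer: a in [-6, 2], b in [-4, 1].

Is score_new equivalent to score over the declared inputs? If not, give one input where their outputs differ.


There is a counterexample at a=-5, b=-4: 0 on one side, -1 on the other.
score: res=-18, then (max(max(res, a), (res * a)) >= (3 - res)) is true, then a=-14, then res=18, then returns 0
score_new: res=4, then val=-5, then ((-min((-max(val, a)), (-(val * a)))) >= (3 - val)) is true, then a=-14, then aux=-5, then (b > aux) is true, then aux=-4, then val=5, then returns -1
verdict: not equivalent; witness: a=-5, b=-4


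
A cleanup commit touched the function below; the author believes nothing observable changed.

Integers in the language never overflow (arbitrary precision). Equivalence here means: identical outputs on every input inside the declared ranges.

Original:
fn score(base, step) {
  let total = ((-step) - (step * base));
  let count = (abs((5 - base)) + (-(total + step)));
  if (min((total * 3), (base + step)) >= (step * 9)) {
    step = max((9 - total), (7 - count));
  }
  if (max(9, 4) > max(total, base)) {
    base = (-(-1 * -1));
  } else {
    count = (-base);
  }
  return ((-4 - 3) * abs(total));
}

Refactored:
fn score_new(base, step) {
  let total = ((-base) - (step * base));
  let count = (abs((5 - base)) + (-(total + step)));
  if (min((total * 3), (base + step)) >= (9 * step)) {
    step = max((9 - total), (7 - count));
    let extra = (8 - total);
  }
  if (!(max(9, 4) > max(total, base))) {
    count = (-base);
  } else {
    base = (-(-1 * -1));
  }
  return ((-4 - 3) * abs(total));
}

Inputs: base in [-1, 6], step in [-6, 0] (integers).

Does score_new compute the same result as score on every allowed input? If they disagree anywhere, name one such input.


base=-1, step=-6 yields 0 from score but -35 from score_new.
verdict: not equivalent; witness: base=-1, step=-6


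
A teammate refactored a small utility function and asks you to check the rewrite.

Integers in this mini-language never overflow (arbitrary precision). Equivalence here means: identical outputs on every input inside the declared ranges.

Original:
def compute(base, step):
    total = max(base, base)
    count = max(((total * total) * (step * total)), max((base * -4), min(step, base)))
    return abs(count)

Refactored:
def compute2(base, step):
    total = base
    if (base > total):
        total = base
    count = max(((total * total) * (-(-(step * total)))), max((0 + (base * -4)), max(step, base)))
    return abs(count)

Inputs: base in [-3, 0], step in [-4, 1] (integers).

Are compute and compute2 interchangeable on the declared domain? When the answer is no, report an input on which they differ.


On input base=0, step=1, compute returns 0 while compute2 returns 1.
verdict: not equivalent; witness: base=0, step=1


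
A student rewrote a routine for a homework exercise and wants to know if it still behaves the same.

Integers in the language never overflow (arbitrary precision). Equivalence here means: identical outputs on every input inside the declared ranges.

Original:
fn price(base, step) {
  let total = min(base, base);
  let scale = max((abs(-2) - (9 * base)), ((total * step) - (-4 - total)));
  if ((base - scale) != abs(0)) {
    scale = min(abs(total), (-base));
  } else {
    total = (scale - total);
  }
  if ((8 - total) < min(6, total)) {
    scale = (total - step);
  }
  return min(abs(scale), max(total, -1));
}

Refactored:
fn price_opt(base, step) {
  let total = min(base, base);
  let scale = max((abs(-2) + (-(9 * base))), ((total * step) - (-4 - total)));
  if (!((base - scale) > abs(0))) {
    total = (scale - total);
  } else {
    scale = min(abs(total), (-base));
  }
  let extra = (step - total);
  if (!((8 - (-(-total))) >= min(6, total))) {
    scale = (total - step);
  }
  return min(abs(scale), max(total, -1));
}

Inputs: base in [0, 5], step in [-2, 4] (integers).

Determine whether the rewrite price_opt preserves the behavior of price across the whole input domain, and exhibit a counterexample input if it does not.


Take base=0, step=-2.
price: total becomes 0; next scale becomes 4; next ((base - scale) != abs(0)) evaluates to true; next scale becomes 0; next ((8 - total) < min(6, total)) evaluates to false; next final value 0
price_opt: total becomes 0; next scale becomes 4; next (!((base - scale) > abs(0))) evaluates to true; next total becomes 4; next extra becomes -6; next (!((8 - (-(-total))) >= min(6, total))) evaluates to false; next final value 4
0 vs 4 — the two versions disagree here.
verdict: not equivalent; witness: base=0, step=-2


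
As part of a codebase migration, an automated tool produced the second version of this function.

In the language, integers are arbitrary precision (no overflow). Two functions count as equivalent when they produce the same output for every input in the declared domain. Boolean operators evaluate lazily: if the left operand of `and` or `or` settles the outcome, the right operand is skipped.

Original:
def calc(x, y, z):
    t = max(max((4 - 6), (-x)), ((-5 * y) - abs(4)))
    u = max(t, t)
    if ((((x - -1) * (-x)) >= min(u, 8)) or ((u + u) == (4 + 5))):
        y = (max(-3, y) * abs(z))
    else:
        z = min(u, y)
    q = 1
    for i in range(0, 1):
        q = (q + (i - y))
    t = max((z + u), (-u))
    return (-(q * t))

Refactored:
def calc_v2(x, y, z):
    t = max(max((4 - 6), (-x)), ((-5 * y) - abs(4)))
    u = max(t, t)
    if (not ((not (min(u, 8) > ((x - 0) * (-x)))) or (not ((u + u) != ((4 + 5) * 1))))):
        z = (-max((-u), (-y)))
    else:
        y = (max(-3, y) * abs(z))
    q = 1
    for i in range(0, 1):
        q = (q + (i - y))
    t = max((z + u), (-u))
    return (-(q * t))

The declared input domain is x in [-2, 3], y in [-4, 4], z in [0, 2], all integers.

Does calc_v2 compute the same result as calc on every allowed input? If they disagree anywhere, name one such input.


Run the pair on x=1, y=1, z=0.
calc: t=-1, then u=-1, then ((((x - -1) * (-x)) >= min(u, 8)) or ((u + u) == (4 + 5))) is false, then z=-1, then q=1, then (i=0), then q=0, then t=1, then returns 0
calc_v2: t=-1, then u=-1, then (not ((not (min(u, 8) > ((x - 0) * (-x)))) or (not ((u + u) != ((4 + 5) * 1))))) is false, then y=0, then q=1, then (i=0), then q=1, then t=1, then returns -1
0 vs -1 — the two versions disagree here.
verdict: not equivalent; witness: x=1, y=1, z=0


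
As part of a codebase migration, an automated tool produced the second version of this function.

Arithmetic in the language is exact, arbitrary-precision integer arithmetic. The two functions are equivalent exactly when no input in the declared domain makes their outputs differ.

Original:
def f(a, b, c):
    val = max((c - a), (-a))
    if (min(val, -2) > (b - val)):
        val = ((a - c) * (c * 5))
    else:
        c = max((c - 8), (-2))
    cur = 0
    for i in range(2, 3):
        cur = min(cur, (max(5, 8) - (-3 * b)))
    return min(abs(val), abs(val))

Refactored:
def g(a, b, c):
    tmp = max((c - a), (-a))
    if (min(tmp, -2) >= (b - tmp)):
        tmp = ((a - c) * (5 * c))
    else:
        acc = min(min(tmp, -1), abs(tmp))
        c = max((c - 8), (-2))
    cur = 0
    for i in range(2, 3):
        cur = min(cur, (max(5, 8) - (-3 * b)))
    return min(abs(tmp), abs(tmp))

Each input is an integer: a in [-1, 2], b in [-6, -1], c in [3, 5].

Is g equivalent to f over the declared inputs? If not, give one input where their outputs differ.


a=2, b=-1, c=3 yields 1 from f but 15 from g.
verdict: not equivalent; witness: a=2, b=-1, c=3


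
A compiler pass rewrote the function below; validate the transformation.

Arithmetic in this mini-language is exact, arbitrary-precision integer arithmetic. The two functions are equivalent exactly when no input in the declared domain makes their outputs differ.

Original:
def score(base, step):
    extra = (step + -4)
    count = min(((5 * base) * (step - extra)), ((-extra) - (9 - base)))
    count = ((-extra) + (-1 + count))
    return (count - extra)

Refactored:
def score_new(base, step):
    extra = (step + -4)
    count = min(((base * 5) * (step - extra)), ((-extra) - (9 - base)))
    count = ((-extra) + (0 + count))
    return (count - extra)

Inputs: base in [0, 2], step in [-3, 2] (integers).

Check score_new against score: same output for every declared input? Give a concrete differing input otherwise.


There is a counterexample at base=0, step=-3: 11 on one side, 12 on the other.
score: extra := -7 | count := -2 | count := 4 | result 11
score_new: extra := -7 | count := -2 | count := 5 | result 12
verdict: not equivalent; witness: base=0, step=-3


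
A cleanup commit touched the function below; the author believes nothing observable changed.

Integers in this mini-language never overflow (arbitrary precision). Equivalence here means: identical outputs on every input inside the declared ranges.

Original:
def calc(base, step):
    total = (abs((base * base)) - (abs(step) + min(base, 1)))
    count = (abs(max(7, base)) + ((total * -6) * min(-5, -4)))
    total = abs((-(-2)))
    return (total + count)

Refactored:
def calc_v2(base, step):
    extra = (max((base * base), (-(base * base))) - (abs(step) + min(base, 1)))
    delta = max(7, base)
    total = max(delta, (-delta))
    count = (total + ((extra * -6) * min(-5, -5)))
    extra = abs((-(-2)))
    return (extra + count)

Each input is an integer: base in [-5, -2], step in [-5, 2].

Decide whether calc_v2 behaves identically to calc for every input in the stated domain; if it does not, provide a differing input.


Equivalent. The edit looks behavioral (`-4` became `-5`), but over these ranges it never changes the outcome.
Checked all 32 inputs in the declared domain: the outputs agree on every one.
As a probe, take base=-2, step=-4: calc runs total becomes 2; next count becomes 67; next total becomes 2; next final value 69; calc_v2 runs extra becomes 2; next delta becomes 7; next total becomes 7; next count becomes 67; next extra becomes 2; next final value 69; both end at 69.
verdict: equivalent


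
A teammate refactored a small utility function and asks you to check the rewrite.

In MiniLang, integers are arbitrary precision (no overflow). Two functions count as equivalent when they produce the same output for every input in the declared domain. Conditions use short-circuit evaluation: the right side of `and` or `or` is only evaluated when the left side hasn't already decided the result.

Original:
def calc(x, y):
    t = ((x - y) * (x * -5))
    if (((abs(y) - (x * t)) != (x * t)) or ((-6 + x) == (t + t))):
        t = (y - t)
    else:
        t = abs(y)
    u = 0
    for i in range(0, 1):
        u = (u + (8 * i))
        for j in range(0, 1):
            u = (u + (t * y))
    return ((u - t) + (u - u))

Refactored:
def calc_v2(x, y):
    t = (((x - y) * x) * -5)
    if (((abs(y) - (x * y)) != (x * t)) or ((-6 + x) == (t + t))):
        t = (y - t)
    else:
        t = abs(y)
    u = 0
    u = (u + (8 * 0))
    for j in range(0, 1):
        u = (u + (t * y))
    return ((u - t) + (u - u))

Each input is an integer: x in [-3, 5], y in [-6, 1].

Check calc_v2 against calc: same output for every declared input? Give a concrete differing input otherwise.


Run the pair on x=-1, y=-1.
calc: t becomes 0; next (((abs(y) - (x * t)) != (x * t)) or ((-6 + x) == (t + t))) evaluates to true; next t becomes -1; next u becomes 0; next at i=0:; next u becomes 0; next at j=0:; next u becomes 1; next final value 2
calc_v2: t becomes 0; next (((abs(y) - (x * y)) != (x * t)) or ((-6 + x) == (t + t))) evaluates to false; next t becomes 1; next u becomes 0; next u becomes 0; next at j=0:; next u becomes -1; next final value -2
2 != -2, so the rewrite changes behavior.
verdict: not equivalent; witness: x=-1, y=-1


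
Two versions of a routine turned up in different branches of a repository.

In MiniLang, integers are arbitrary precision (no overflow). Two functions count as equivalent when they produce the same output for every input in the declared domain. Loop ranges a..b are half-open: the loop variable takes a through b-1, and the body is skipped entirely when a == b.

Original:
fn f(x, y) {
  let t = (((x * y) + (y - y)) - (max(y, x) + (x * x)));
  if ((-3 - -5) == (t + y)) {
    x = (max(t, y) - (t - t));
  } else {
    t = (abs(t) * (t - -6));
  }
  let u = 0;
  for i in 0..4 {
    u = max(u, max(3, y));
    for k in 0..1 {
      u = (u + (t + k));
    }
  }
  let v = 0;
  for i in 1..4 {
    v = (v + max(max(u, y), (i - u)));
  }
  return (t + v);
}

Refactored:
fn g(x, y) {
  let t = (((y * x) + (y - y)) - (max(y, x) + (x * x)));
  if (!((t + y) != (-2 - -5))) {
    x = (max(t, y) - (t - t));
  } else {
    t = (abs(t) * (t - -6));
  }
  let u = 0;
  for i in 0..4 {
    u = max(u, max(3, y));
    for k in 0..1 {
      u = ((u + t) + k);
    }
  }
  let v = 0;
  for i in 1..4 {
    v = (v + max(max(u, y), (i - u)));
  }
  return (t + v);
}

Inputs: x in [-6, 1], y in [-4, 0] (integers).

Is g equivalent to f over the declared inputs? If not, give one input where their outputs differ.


Not equivalent: x=-3, y=-4 separates them (87 vs 945).
f: t := 6 | ((-3 - -5) == (t + y)): true | x := 6 | u := 0 | iter i=0: | u := 3 | iter k=0: | u := 9 | iter i=1: | u := 9 | iter k=0: | u := 15 | iter i=2: | u := 15 | iter k=0: | u := 21 | iter i=3: | u := 21 | iter k=0: | u := 27 | v := 0 | iter i=1: | v := 27 | iter i=2: | v := 54 | iter i=3: | v := 81 | result 87
g: t := 6 | (!((t + y) != (-2 - -5))): false | t := 72 | u := 0 | iter i=0: | u := 3 | iter k=0: | u := 75 | iter i=1: | u := 75 | iter k=0: | u := 147 | iter i=2: | u := 147 | iter k=0: | u := 219 | iter i=3: | u := 219 | iter k=0: | u := 291 | v := 0 | iter i=1: | v := 291 | iter i=2: | v := 582 | iter i=3: | v := 873 | result 945
verdict: not equivalent; witness: x=-3, y=-4
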